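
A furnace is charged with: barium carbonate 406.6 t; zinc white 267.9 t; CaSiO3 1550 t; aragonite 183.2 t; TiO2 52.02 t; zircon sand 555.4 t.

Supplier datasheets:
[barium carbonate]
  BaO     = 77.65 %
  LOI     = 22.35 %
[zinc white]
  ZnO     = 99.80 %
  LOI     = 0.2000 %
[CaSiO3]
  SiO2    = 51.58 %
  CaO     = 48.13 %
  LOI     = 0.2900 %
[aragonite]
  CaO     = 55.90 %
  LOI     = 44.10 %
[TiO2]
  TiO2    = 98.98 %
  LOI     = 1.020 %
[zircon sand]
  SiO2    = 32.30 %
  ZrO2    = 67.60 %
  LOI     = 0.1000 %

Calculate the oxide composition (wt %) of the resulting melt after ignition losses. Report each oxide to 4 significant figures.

Intermediates are displayed, rounded to 4 significant figures, within the worked lines — the whole derivation runs at exact precision through the solve — a single rounding yields every reported figure. The derived quantities (glass mass, LOI, six oxide percentages, totals, the yield) are rebuilt in full precision using the weight values on 2837 t of glass, as quoted within either problem or answer.
Per-oxide mass from batch:
  SiO2: 1550·0.5158 + 555.4·0.3230 = 978.9 t
  BaO: 406.6·0.7765 = 315.7 t
  ZnO: 267.9·0.9980 = 267.4 t
  ZrO2: 555.4·0.6760 = 375.5 t
  CaO: 1550·0.4813 + 183.2·0.5590 = 848.4 t
  TiO2: 52.02·0.9898 = 51.49 t
LOI: 406.6·0.2235 + 267.9·0.002000 + 1550·0.002900 + 183.2·0.4410 + 52.02·0.01020 + 555.4·0.001000 = 177.8 t
Net of LOI, the glass mass = 3015 − 177.8 = 2837 t (= Σ oxide masses)
wt %: oxide over glass, times 100

Glass mass = 2837 t (batch 3015 − LOI 177.8).
Composition: SiO2 34.50%, BaO 11.13%, ZnO 9.423%, ZrO2 13.23%, CaO 29.90%, TiO2 1.815%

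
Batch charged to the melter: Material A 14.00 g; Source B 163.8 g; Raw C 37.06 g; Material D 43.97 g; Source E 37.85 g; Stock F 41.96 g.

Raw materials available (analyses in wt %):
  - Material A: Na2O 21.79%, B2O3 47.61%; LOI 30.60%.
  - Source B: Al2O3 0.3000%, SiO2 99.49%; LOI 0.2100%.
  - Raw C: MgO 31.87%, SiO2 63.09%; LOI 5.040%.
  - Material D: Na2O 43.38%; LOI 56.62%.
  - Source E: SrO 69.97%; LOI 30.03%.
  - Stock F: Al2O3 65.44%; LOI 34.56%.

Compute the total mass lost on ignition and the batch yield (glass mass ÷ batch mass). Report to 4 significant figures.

LOI loss = 57.26 g; glass = 281.4 g; yield = 83.09%

Mid-chain values appear (rounded to four significant digits) across the worked steps; each numeric step keeps full precision at each step; a single rounding produces every reported figure; all derived quantities are re-derived from the batch weights on 281.4 g of glass at full precision (yield, the six compositions, glass mass, the totals, LOI) as set out in the question or the answer.
Loss on ignition, line by line:
  Material A: 14.00 × 0.3060 = 4.284 g
  Source B: 163.8 × 0.002100 = 0.3440 g
  Raw C: 37.06 × 0.05040 = 1.868 g
  Material D: 43.97 × 0.5662 = 24.90 g
  Source E: 37.85 × 0.3003 = 11.37 g
  Stock F: 41.96 × 0.3456 = 14.50 g
Total LOI = 57.26 g
Glass = batch − LOI = 338.6 − 57.26 = 281.4 g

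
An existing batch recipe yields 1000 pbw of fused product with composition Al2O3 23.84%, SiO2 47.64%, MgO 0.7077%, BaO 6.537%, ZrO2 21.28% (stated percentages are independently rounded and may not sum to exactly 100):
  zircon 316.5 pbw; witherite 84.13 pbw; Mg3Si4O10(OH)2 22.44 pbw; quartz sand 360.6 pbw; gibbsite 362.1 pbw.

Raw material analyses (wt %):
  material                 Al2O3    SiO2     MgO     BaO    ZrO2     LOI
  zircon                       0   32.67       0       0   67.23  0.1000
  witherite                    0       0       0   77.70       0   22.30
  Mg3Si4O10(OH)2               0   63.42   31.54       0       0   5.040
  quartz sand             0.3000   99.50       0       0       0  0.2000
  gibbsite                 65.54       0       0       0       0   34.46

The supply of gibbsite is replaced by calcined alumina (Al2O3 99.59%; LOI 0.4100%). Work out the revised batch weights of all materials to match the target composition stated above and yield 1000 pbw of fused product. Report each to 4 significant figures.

Every computation holds full precision through every step. Intermediates are printed, with 4-significant-digit rounding, on the page. Exactly one rounding is applied to every reported figure; all derived quantities (net glass mass, yield, ignition loss, five oxide percentages, the totals) are re-derived at full precision using the weight values on 1000 pbw of glass, exactly as printed in the problem or the answer.
Per-oxide target masses for 1000 pbw fused product:
  Al2O3: 23.84% × 1000 = 238.4 pbw
  SiO2: 47.64% × 1000 = 476.4 pbw
  MgO: 0.7077% × 1000 = 7.077 pbw
  BaO: 6.537% × 1000 = 65.37 pbw
  ZrO2: 21.28% × 1000 = 212.8 pbw
Oxide-by-oxide audit given the weights on record, versus the basis set out (oxide sums agree with the targets modulo rounding of the values):
  Al2O3: 360.6·0.003000 + 238.3·0.9959 = 238.4 pbw (target 238.4 pbw)
  SiO2: 316.5·0.3267 + 22.44·0.6342 + 360.6·0.9950 = 476.4 pbw (target 476.4 pbw)
  MgO: 22.44·0.3154 = 7.078 pbw (target 7.077 pbw)
  BaO: 84.13·0.7770 = 65.37 pbw (target 65.37 pbw)
  ZrO2: 316.5·0.6723 = 212.8 pbw (target 212.8 pbw)
Auditing the glass mass value: whole batch net of LOI = 1000 pbw (the Σ of target masses is 1000 pbw; with the basis standing at 1000 pbw — differing by rounding only).
Batch grand total — Σ batch = 1022 pbw; the LOI term Σ batch·LOI equals 21.91 pbw; glass ÷ batch gives a yield of 97.86%.

Revised batch per 1000 pbw fused product:
  zircon: 316.5 pbw
  witherite: 84.13 pbw
  Mg3Si4O10(OH)2: 22.44 pbw
  quartz sand: 360.6 pbw
  calcined alumina: 238.3 pbw
Total batch = 1022 pbw; LOI loss = 21.91 pbw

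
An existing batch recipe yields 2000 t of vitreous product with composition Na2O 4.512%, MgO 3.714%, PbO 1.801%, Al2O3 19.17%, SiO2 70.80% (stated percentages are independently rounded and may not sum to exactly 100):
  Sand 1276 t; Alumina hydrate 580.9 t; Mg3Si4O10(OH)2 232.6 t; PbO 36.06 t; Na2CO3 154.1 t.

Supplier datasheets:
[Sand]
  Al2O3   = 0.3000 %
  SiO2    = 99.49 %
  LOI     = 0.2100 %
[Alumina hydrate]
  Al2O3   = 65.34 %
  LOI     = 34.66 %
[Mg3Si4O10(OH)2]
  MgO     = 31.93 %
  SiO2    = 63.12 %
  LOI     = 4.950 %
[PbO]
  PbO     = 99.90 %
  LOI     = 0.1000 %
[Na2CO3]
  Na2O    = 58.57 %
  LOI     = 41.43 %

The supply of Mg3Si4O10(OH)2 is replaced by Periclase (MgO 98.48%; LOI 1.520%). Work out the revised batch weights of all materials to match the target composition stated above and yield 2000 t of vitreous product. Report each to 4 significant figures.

The working math carries exact precision through the solve; values along the way are printed with 4-significant-digit rounding on the page — each reported value is rounded a single time. The derived quantities (totals, glass mass, yield, the five compositions, LOI) are recomputed in full precision using the weight values per 2000 t of glass exactly as printed in problem or answer.
Target oxide masses per 2000 t vitreous product:
  Na2O: 4.512% × 2000 = 90.24 t
  MgO: 3.714% × 2000 = 74.28 t
  PbO: 1.801% × 2000 = 36.02 t
  Al2O3: 19.17% × 2000 = 383.4 t
  SiO2: 70.80% × 2000 = 1416 t
Checking each oxide sum on the weights just shown, under the basis named above (summed amounts equal target values within answer rounding):
  Na2O: 154.1·0.5857 = 90.26 t (target 90.24 t)
  MgO: 75.43·0.9848 = 74.28 t (target 74.28 t)
  PbO: 36.06·0.9990 = 36.02 t (target 36.02 t)
  Al2O3: 1423·0.003000 + 580.2·0.6534 = 383.4 t (target 383.4 t)
  SiO2: 1423·0.9949 = 1416 t (target 1416 t)
Glass mass check: Σ batch − LOI loss = 2000 t (the Σ of target masses is 2000 t; basis as stated: 2000 t — any gap is answer rounding).
Whole-batch sum: Σ batch = 2269 t; the LOI term Σ batch·LOI equals 269.1 t; yield, glass over the total, = 88.14%.

Revised batch per 2000 t vitreous product:
  Sand: 1423 t
  Alumina hydrate: 580.2 t
  Periclase: 75.43 t
  PbO: 36.06 t
  Na2CO3: 154.1 t
Total batch = 2269 t; LOI loss = 269.1 t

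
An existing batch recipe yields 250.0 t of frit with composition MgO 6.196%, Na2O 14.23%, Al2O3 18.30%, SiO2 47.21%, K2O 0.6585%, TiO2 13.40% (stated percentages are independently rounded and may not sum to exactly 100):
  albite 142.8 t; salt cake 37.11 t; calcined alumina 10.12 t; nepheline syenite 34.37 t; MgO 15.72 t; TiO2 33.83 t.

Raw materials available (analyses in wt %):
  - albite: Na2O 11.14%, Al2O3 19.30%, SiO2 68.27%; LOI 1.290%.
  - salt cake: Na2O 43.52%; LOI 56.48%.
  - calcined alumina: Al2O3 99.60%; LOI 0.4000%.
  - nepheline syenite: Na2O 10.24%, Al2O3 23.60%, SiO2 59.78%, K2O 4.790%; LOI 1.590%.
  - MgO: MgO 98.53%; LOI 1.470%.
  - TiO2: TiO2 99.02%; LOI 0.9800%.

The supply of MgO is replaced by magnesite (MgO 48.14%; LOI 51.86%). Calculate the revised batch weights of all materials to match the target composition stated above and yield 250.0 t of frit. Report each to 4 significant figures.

In-progress results are shown, with 4-significant-digit rounding, at each printed step. All arithmetic runs at full precision end to end; each reported value is rounded once only — all derived quantities are recomputed using the weight values on 250.0 t of glass in full precision (six oxide percentages, yield, net glass mass, LOI, the totals), as set out in either problem or answer.
Target oxide masses per 250.0 t frit:
  MgO: 6.196% × 250.0 = 15.49 t
  Na2O: 14.23% × 250.0 = 35.58 t
  Al2O3: 18.30% × 250.0 = 45.75 t
  SiO2: 47.21% × 250.0 = 118.0 t
  K2O: 0.6585% × 250.0 = 1.646 t
  TiO2: 13.40% × 250.0 = 33.50 t
Mass-balance tally per oxide with the batch weights as given, for the quoted basis mass (sums match the target masses net of answer rounding effects):
  MgO: 32.18·0.4814 = 15.49 t (target 15.49 t)
  Na2O: 142.8·0.1114 + 37.11·0.4352 + 34.37·0.1024 = 35.58 t (target 35.58 t)
  Al2O3: 142.8·0.1930 + 10.12·0.9960 + 34.37·0.2360 = 45.75 t (target 45.75 t)
  SiO2: 142.8·0.6827 + 34.37·0.5978 = 118.0 t (target 118.0 t)
  K2O: 34.37·0.04790 = 1.646 t (target 1.646 t)
  TiO2: 33.83·0.9902 = 33.50 t (target 33.50 t)
Glass-mass bookkeeping: Σ batch − LOI loss = 250.0 t (summing oxide targets gives 250.0 t; stated basis 250.0 t — deltas are rounding alone).
Whole-batch sum: Σ batch = 290.4 t; ignition loss, Σ(batch × LOI) = 40.41 t; yield = glass ÷ total batch = 86.09%.

Revised batch per 250.0 t frit:
  albite: 142.8 t
  salt cake: 37.11 t
  calcined alumina: 10.12 t
  nepheline syenite: 34.37 t
  magnesite: 32.18 t
  TiO2: 33.83 t
Total batch = 290.4 t; LOI loss = 40.41 t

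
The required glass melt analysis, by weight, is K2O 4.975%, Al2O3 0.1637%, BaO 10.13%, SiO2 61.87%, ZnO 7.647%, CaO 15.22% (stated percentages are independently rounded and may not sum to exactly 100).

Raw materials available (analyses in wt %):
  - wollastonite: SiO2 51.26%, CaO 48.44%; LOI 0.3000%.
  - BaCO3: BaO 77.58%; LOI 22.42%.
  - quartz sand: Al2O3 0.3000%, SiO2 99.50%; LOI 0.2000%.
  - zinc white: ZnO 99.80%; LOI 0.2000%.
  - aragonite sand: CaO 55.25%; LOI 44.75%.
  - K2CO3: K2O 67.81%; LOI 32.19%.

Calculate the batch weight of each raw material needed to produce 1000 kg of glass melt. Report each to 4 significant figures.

Batch per 1000 kg glass melt:
  wollastonite: 147.8 kg
  BaCO3: 130.6 kg
  quartz sand: 545.7 kg
  zinc white: 76.62 kg
  aragonite sand: 145.9 kg
  K2CO3: 73.37 kg
Total batch = 1120 kg; LOI loss = 119.9 kg; yield = 89.30%

Intermediates appear with 4-significant-digit rounding within the worked lines — all internal work carries full float precision all the way through; every reported result carries a single rounding. The derived quantities, including LOI, the totals, the six compositions, glass mass, yield, are computed using the weight values at 1000 kg of glass at exact precision as written in problem or answer.
Oxide mass targets, per 1000 kg glass melt:
  K2O: 4.975% × 1000 = 49.75 kg
  Al2O3: 0.1637% × 1000 = 1.637 kg
  BaO: 10.13% × 1000 = 101.3 kg
  SiO2: 61.87% × 1000 = 618.7 kg
  ZnO: 7.647% × 1000 = 76.47 kg
  CaO: 15.22% × 1000 = 152.2 kg
A balance pass over the oxides, on the weights just shown, against the basis in use (sums match the target masses modulo rounding of the values):
  K2O: 73.37·0.6781 = 49.75 kg (target 49.75 kg)
  Al2O3: 545.7·0.003000 = 1.637 kg (target 1.637 kg)
  BaO: 130.6·0.7758 = 101.3 kg (target 101.3 kg)
  SiO2: 147.8·0.5126 + 545.7·0.9950 = 618.7 kg (target 618.7 kg)
  ZnO: 76.62·0.9980 = 76.47 kg (target 76.47 kg)
  CaO: 147.8·0.4844 + 145.9·0.5525 = 152.2 kg (target 152.2 kg)
Auditing the glass mass value: the batch minus its LOI: 1000 kg (the targets, summed, come to 1000 kg; with the basis standing at 1000 kg — gaps are rounding artifacts).
Whole-batch sum: Σ batch = 1120 kg; ignition loss, Σ(batch × LOI) = 119.9 kg; yield: glass divided by total = 89.30%.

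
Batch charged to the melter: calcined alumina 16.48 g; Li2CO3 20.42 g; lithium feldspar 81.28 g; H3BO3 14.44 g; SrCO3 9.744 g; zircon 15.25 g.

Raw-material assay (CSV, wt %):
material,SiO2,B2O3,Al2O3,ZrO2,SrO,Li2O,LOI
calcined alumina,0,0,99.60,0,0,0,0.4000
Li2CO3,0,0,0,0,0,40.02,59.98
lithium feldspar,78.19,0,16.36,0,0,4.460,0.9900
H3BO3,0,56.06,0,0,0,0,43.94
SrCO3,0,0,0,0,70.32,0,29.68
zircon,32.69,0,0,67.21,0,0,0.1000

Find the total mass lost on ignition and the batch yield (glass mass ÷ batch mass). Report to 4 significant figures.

LOI loss = 22.37 g; glass = 135.2 g; yield = 85.81%

All arithmetic runs at full precision through the solve. The intermediate values are shown, with 4-significant-figure rounding, within the worked lines. Each reported figure carries a single rounding — the derived quantities are rebuilt from the batch weights on 135.2 g of glass at exact precision (totals, the six compositions, net glass mass, ignition loss, yield), as written in either problem or answer.
Ignition loss by material:
  calcined alumina: 16.48 × 0.004000 = 0.06592 g
  Li2CO3: 20.42 × 0.5998 = 12.25 g
  lithium feldspar: 81.28 × 0.009900 = 0.8047 g
  H3BO3: 14.44 × 0.4394 = 6.345 g
  SrCO3: 9.744 × 0.2968 = 2.892 g
  zircon: 15.25 × 0.001000 = 0.01525 g
Total LOI = 22.37 g
Glass = batch − LOI = 157.6 − 22.37 = 135.2 g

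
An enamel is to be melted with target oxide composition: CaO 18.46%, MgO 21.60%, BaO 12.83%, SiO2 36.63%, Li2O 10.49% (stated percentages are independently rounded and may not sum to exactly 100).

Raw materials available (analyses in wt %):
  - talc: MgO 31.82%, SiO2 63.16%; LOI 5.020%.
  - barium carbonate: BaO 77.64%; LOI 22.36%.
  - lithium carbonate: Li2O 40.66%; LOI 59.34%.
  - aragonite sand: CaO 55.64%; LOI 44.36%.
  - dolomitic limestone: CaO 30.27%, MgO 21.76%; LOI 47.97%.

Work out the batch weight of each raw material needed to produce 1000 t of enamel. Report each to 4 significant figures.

Working values are shown with 4-significant-figure rounding in the printout — the working math keeps full precision from start to finish; exactly one rounding goes into every reported figure. All derived quantities are computed at full precision (net glass mass, five oxide percentages, the yield, the totals, LOI) from the weighed amounts on 1000 t of glass, as written in question or answer.
Per-oxide target masses for 1000 t enamel:
  CaO: 18.46% × 1000 = 184.6 t
  MgO: 21.60% × 1000 = 216.0 t
  BaO: 12.83% × 1000 = 128.3 t
  SiO2: 36.63% × 1000 = 366.3 t
  Li2O: 10.49% × 1000 = 104.9 t
Verifying the oxide balance given the weights on record, on the stated basis (sum by sum, the targets are met net of answer rounding effects):
  CaO: 253.1·0.5564 + 144.6·0.3027 = 184.6 t (target 184.6 t)
  MgO: 580.0·0.3182 + 144.6·0.2176 = 216.0 t (target 216.0 t)
  BaO: 165.2·0.7764 = 128.3 t (target 128.3 t)
  SiO2: 580.0·0.6316 = 366.3 t (target 366.3 t)
  Li2O: 258.0·0.4066 = 104.9 t (target 104.9 t)
Glass-mass closure: total charge less LOI = 1000 t (targets for the oxides total 1000 t; against the stated basis, 1000 t — deltas are rounding alone).
Adding the batch up: Σ batch = 1401 t; the LOI term Σ batch·LOI equals 400.8 t; glass ÷ batch gives a yield of 71.39%.

Batch per 1000 t enamel:
  talc: 580.0 t
  barium carbonate: 165.2 t
  lithium carbonate: 258.0 t
  aragonite sand: 253.1 t
  dolomitic limestone: 144.6 t
Total batch = 1401 t; LOI loss = 400.8 t; yield = 71.39%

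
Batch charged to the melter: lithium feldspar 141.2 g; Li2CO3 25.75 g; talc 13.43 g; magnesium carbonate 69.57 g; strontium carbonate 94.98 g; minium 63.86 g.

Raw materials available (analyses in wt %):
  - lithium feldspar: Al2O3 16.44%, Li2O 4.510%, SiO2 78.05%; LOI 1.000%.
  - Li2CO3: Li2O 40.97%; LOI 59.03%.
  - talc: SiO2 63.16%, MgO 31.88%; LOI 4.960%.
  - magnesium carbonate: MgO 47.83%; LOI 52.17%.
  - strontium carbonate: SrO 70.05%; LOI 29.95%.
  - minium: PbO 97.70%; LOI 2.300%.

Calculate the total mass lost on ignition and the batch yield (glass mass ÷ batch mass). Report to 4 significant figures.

All internal work maintains exact precision at each step — values along the way appear rounded to 4 significant digits alongside each step — exactly one rounding lands on each reported figure. Derived quantities are re-derived at full float precision (net glass mass, the six compositions, the yield, LOI, the totals) starting from the weights on 325.3 g of glass precisely as stated by the question or the answer.
LOI of each material in turn:
  lithium feldspar: 141.2 × 0.01000 = 1.412 g
  Li2CO3: 25.75 × 0.5903 = 15.20 g
  talc: 13.43 × 0.04960 = 0.6661 g
  magnesium carbonate: 69.57 × 0.5217 = 36.29 g
  strontium carbonate: 94.98 × 0.2995 = 28.45 g
  minium: 63.86 × 0.02300 = 1.469 g
Total LOI = 83.49 g
Glass = batch − LOI = 408.8 − 83.49 = 325.3 g

LOI loss = 83.49 g; glass = 325.3 g; yield = 79.58%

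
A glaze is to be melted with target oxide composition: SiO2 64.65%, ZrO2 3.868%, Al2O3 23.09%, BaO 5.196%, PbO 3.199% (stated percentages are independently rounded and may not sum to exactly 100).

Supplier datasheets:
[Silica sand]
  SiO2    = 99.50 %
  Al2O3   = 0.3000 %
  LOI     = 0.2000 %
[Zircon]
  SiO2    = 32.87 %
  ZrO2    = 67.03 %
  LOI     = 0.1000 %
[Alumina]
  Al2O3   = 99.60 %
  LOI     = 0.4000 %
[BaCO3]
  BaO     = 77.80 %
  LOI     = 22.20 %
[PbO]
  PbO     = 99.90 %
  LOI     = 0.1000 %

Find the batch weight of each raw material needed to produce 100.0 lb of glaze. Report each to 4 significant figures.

Batch per 100.0 lb glaze:
  Silica sand: 63.07 lb
  Zircon: 5.771 lb
  Alumina: 22.99 lb
  BaCO3: 6.679 lb
  PbO: 3.202 lb
Total batch = 101.7 lb; LOI loss = 1.710 lb; yield = 98.32%

Intermediates are shown (rounded to four significant figures) between the steps — exact precision is maintained all the way through; exactly one rounding goes into every reported figure. All derived quantities are carried at exact precision (totals, LOI, glass mass, the five compositions, the yield) from the weighed amounts per 100.0 lb of glass as given in the problem or the answer.
Target masses of each oxide per 100.0 lb glaze:
  SiO2: 64.65% × 100.0 = 64.65 lb
  ZrO2: 3.868% × 100.0 = 3.868 lb
  Al2O3: 23.09% × 100.0 = 23.09 lb
  BaO: 5.196% × 100.0 = 5.196 lb
  PbO: 3.199% × 100.0 = 3.199 lb
Mass-balance tally per oxide applying the batch weights above, against the basis in use (oxide sums agree with the targets up to rounding of the answer):
  SiO2: 63.07·0.9950 + 5.771·0.3287 = 64.65 lb (target 64.65 lb)
  ZrO2: 5.771·0.6703 = 3.868 lb (target 3.868 lb)
  Al2O3: 63.07·0.003000 + 22.99·0.9960 = 23.09 lb (target 23.09 lb)
  BaO: 6.679·0.7780 = 5.196 lb (target 5.196 lb)
  PbO: 3.202·0.9990 = 3.199 lb (target 3.199 lb)
Glass-mass closure: whole batch net of LOI = 100.0 lb (oxide target masses add up to 100.0 lb; basis as stated: 100.0 lb — differing by rounding only).
Batch grand total — Σ batch = 101.7 lb; the LOI term Σ batch·LOI equals 1.710 lb; yield: glass divided by total = 98.32%.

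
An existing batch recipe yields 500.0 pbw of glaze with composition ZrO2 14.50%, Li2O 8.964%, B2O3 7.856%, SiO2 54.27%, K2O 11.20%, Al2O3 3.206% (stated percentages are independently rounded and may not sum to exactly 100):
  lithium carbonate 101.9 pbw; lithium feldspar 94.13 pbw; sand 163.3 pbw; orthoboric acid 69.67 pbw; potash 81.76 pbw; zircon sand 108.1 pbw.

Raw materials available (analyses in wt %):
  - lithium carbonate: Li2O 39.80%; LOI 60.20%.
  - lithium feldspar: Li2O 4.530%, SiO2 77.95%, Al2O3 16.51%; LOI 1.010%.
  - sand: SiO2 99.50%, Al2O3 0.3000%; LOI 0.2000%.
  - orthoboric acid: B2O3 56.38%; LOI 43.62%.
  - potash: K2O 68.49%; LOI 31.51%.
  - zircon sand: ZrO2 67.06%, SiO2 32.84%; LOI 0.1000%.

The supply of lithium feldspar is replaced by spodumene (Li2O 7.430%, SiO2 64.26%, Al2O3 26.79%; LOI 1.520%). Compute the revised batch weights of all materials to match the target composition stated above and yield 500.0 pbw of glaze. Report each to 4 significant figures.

The intermediate values are printed with 4-significant-digit rounding when written out; the whole derivation keeps full float precision from start to finish. Each reported figure is rounded exactly once — the derived quantities are recomputed in exact precision (the six compositions, the yield, the totals, glass mass, ignition loss) from the batch weights on 500.0 pbw of glass precisely as stated by question or answer.
Oxide-by-oxide targets in 500.0 pbw glaze:
  ZrO2: 14.50% × 500.0 = 72.50 pbw
  Li2O: 8.964% × 500.0 = 44.82 pbw
  B2O3: 7.856% × 500.0 = 39.28 pbw
  SiO2: 54.27% × 500.0 = 271.4 pbw
  K2O: 11.20% × 500.0 = 56.00 pbw
  Al2O3: 3.206% × 500.0 = 16.03 pbw
Checking each oxide sum given the weights on record, at the basis given (sums match the target masses within answer rounding):
  ZrO2: 108.1·0.6706 = 72.49 pbw (target 72.50 pbw)
  Li2O: 101.9·0.3980 + 57.60·0.07430 = 44.84 pbw (target 44.82 pbw)
  B2O3: 69.67·0.5638 = 39.28 pbw (target 39.28 pbw)
  SiO2: 57.60·0.6426 + 199.8·0.9950 + 108.1·0.3284 = 271.3 pbw (target 271.4 pbw)
  K2O: 81.76·0.6849 = 56.00 pbw (target 56.00 pbw)
  Al2O3: 57.60·0.2679 + 199.8·0.003000 = 16.03 pbw (target 16.03 pbw)
Glass-mass sanity pass: batch Σ − ignition loss = 500.0 pbw (oxide target masses add up to 500.0 pbw; versus the stated basis of 500.0 pbw — a pure rounding effect).
Batch total: Σ batch = 618.8 pbw; LOI loss = Σ batch·LOI = 118.9 pbw; glass ÷ batch gives a yield of 80.79%.

Revised batch per 500.0 pbw glaze:
  lithium carbonate: 101.9 pbw
  spodumene: 57.60 pbw
  sand: 199.8 pbw
  orthoboric acid: 69.67 pbw
  potash: 81.76 pbw
  zircon sand: 108.1 pbw
Total batch = 618.8 pbw; LOI loss = 118.9 pbw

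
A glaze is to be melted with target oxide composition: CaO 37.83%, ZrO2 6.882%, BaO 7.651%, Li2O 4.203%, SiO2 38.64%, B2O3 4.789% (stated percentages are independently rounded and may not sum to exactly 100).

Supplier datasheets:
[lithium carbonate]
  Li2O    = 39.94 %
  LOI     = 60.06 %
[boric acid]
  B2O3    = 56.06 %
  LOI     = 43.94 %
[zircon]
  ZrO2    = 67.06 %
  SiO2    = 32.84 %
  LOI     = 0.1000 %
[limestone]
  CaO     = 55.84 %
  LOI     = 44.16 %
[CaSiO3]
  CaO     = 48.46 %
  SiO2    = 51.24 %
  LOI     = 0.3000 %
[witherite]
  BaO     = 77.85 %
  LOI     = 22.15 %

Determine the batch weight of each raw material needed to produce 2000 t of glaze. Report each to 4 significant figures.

Batch per 2000 t glaze:
  lithium carbonate: 210.5 t
  boric acid: 170.9 t
  zircon: 205.2 t
  limestone: 160.2 t
  CaSiO3: 1377 t
  witherite: 196.6 t
Total batch = 2320 t; LOI loss = 320.1 t; yield = 86.20%

Intermediates are displayed (rounded to four significant figures) within the worked lines. The working math holds full precision through the solve — a single rounding completes each reported figure; all derived quantities are computed using the weight values at 2000 t of glass at full precision (net glass mass, the yield, the six compositions, LOI, totals), as written in the question or the answer.
Oxide mass targets, per 2000 t glaze:
  CaO: 37.83% × 2000 = 756.6 t
  ZrO2: 6.882% × 2000 = 137.6 t
  BaO: 7.651% × 2000 = 153.0 t
  Li2O: 4.203% × 2000 = 84.06 t
  SiO2: 38.64% × 2000 = 772.8 t
  B2O3: 4.789% × 2000 = 95.78 t
Checking each oxide sum using the reported weights, for the quoted basis mass (summed amounts equal target values exact up to rounding of places):
  CaO: 160.2·0.5584 + 1377·0.4846 = 756.7 t (target 756.6 t)
  ZrO2: 205.2·0.6706 = 137.6 t (target 137.6 t)
  BaO: 196.6·0.7785 = 153.1 t (target 153.0 t)
  Li2O: 210.5·0.3994 = 84.07 t (target 84.06 t)
  SiO2: 205.2·0.3284 + 1377·0.5124 = 773.0 t (target 772.8 t)
  B2O3: 170.9·0.5606 = 95.81 t (target 95.78 t)
Consistency of the glass mass: whole batch net of LOI = 2000 t (the Σ of target masses is 2000 t; basis as stated: 2000 t — any gap is answer rounding).
Adding the batch up: Σ batch = 2320 t; the LOI term Σ batch·LOI equals 320.1 t; glass ÷ batch gives a yield of 86.20%.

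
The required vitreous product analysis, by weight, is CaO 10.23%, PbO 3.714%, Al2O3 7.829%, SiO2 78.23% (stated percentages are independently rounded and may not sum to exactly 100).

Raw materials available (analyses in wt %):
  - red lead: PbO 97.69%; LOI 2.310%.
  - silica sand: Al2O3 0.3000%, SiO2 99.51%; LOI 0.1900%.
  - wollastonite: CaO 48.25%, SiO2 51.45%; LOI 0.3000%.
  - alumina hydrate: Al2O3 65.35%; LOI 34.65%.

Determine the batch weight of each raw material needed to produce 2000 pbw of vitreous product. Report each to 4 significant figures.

Batch per 2000 pbw vitreous product:
  red lead: 76.04 pbw
  silica sand: 1353 pbw
  wollastonite: 424.0 pbw
  alumina hydrate: 233.4 pbw
Total batch = 2086 pbw; LOI loss = 86.47 pbw; yield = 95.86%

All arithmetic keeps full precision through every step. The intermediate values are shown, rounded to four significant digits, alongside each step. Every reported value is rounded exactly once; the derived quantities, including ignition loss, the four compositions, totals, yield, glass mass, are computed from the weighed amounts on 2000 pbw of glass at full float precision, as quoted within question or answer.
Target oxide masses per 2000 pbw vitreous product:
  CaO: 10.23% × 2000 = 204.6 pbw
  PbO: 3.714% × 2000 = 74.28 pbw
  Al2O3: 7.829% × 2000 = 156.6 pbw
  SiO2: 78.23% × 2000 = 1565 pbw
A balance pass over the oxides, on the weights just shown, versus the basis set out (sum by sum, the targets are met exact up to rounding of places):
  CaO: 424.0·0.4825 = 204.6 pbw (target 204.6 pbw)
  PbO: 76.04·0.9769 = 74.28 pbw (target 74.28 pbw)
  Al2O3: 1353·0.003000 + 233.4·0.6535 = 156.6 pbw (target 156.6 pbw)
  SiO2: 1353·0.9951 + 424.0·0.5145 = 1565 pbw (target 1565 pbw)
Glass-mass sanity pass: whole batch net of LOI = 2000 pbw (summing oxide targets gives 2000 pbw; versus the stated basis of 2000 pbw — any gap is answer rounding).
Batch grand total — Σ batch = 2086 pbw; ignition loss, Σ(batch × LOI) = 86.47 pbw; yield, glass over the total, = 95.86%.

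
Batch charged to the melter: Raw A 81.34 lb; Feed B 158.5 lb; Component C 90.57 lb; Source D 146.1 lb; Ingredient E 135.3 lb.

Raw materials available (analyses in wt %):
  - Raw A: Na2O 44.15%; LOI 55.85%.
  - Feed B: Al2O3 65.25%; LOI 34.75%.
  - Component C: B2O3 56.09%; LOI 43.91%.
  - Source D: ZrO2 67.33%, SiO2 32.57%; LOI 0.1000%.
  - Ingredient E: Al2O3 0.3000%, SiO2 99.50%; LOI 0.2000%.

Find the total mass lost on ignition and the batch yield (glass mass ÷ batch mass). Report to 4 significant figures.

LOI loss = 140.7 lb; glass = 471.1 lb; yield = 77.00%

Each numeric step maintains full float precision at all times; mid-chain values are displayed rounded off to 4 significant figures between the steps; a single rounding completes every reported result; the derived quantities, including the five compositions, glass mass, totals, ignition loss, the yield, are computed starting from the weights on 471.1 lb of glass in full precision exactly as printed in the question or the answer.
Per-material ignition loss:
  Raw A: 81.34 × 0.5585 = 45.43 lb
  Feed B: 158.5 × 0.3475 = 55.08 lb
  Component C: 90.57 × 0.4391 = 39.77 lb
  Source D: 146.1 × 0.001000 = 0.1461 lb
  Ingredient E: 135.3 × 0.002000 = 0.2706 lb
Total LOI = 140.7 lb
Glass = batch − LOI = 611.8 − 140.7 = 471.1 lb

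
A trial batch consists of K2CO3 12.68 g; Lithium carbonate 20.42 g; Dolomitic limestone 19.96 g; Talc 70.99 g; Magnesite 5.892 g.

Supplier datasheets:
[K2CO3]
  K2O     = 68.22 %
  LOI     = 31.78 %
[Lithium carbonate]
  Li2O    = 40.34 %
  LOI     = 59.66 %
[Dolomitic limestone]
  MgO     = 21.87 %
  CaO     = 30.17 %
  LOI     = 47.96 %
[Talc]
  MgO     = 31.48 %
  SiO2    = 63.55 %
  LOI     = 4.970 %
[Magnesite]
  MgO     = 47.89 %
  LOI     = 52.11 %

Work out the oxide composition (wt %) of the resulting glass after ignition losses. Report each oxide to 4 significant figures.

Glass mass = 97.56 g (batch 129.9 − LOI 32.38).
Composition: MgO 30.27%, SiO2 46.24%, Li2O 8.444%, CaO 6.173%, K2O 8.867%

Mid-chain values are printed with 4-significant-figure rounding across the worked steps. All internal work holds exact precision at every stage; each reported number takes a single rounding. The derived quantities are re-derived in full float precision (the totals, yield, LOI, five oxide percentages, net glass mass) from the batch weights at 97.56 g of glass exactly as shown in either problem or answer.
Delivered oxide masses:
  MgO: 19.96·0.2187 + 70.99·0.3148 + 5.892·0.4789 = 29.53 g
  SiO2: 70.99·0.6355 = 45.11 g
  Li2O: 20.42·0.4034 = 8.237 g
  CaO: 19.96·0.3017 = 6.022 g
  K2O: 12.68·0.6822 = 8.650 g
LOI: 12.68·0.3178 + 20.42·0.5966 + 19.96·0.4796 + 70.99·0.04970 + 5.892·0.5211 = 32.38 g
Net of LOI, the glass mass = 129.9 − 32.38 = 97.56 g (consistent with Σ oxide mass)
oxide / glass × 100 gives the wt %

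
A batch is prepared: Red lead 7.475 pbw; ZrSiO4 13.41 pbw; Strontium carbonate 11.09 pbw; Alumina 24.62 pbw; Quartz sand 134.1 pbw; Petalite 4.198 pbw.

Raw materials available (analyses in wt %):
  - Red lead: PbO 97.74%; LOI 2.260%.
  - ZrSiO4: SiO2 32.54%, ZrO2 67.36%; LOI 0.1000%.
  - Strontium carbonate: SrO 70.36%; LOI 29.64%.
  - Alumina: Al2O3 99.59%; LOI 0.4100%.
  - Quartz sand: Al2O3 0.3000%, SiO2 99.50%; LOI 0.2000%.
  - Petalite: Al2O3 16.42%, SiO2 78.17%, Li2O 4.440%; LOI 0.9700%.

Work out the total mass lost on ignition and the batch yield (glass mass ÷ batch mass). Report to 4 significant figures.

LOI loss = 3.879 pbw; glass = 191.0 pbw; yield = 98.01%

Mid-chain values are displayed rounded to four significant digits when written out — each numeric step holds full float precision end to end; every reported number is rounded a single time; the derived quantities are re-derived from the batch weights on 191.0 pbw of glass at full precision (the six compositions, glass mass, the yield, totals, LOI) as quoted within problem or answer.
Per-material ignition loss:
  Red lead: 7.475 × 0.02260 = 0.1689 pbw
  ZrSiO4: 13.41 × 0.001000 = 0.01341 pbw
  Strontium carbonate: 11.09 × 0.2964 = 3.287 pbw
  Alumina: 24.62 × 0.004100 = 0.1009 pbw
  Quartz sand: 134.1 × 0.002000 = 0.2682 pbw
  Petalite: 4.198 × 0.009700 = 0.04072 pbw
Total LOI = 3.879 pbw
Glass = batch − LOI = 194.9 − 3.879 = 191.0 pbw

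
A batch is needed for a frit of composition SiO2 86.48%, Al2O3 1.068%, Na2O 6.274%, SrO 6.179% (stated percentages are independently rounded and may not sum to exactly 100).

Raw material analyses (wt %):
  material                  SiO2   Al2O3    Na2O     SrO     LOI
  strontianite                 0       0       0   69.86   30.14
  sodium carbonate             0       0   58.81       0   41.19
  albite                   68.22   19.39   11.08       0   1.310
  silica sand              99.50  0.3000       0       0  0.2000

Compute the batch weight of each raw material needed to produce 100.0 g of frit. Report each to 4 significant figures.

Batch per 100.0 g frit:
  strontianite: 8.845 g
  sodium carbonate: 9.875 g
  albite: 4.208 g
  silica sand: 84.03 g
Total batch = 107.0 g; LOI loss = 6.957 g; yield = 93.50%

Full precision is maintained at each step — the intermediate values are rounded to four significant digits wherever printed. Every reported result receives exactly one rounding — derived quantities, which include four oxide percentages, LOI, the yield, glass mass, totals, are rebuilt in full precision, as given in question or answer, from the batch weights for 100.0 g of glass.
The oxide mass targets at 100.0 g frit:
  SiO2: 86.48% × 100.0 = 86.48 g
  Al2O3: 1.068% × 100.0 = 1.068 g
  Na2O: 6.274% × 100.0 = 6.274 g
  SrO: 6.179% × 100.0 = 6.179 g
Checking each oxide sum per the reported batch figures, per the basis as stated (each sum matches its target mass inside rounding margins):
  SiO2: 4.208·0.6822 + 84.03·0.9950 = 86.48 g (target 86.48 g)
  Al2O3: 4.208·0.1939 + 84.03·0.003000 = 1.068 g (target 1.068 g)
  Na2O: 9.875·0.5881 + 4.208·0.1108 = 6.274 g (target 6.274 g)
  SrO: 8.845·0.6986 = 6.179 g (target 6.179 g)
Glass-mass closure: batch Σ − ignition loss = 100.0 g (per-oxide target masses sum to 100.0 g; stated basis 100.0 g — any gap is answer rounding).
Summing the batch: Σ batch = 107.0 g; ignition loss, Σ(batch × LOI) = 6.957 g; the yield ratio, glass ÷ batch: 93.50%.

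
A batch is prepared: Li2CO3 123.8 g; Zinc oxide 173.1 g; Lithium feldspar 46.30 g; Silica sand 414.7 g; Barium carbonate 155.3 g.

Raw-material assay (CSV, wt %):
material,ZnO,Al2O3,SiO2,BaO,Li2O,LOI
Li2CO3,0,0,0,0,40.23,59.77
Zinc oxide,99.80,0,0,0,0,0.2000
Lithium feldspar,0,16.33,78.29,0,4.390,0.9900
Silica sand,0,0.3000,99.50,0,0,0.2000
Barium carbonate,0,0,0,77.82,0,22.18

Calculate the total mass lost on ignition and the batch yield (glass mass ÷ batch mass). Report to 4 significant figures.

LOI loss = 110.1 g; glass = 803.1 g; yield = 87.95%

The working math keeps full precision all the way through — mid-chain values are shown rounded to 4 significant figures as written; a single rounding finalizes every reported number; derived quantities, including the yield, five oxide percentages, glass mass, LOI, totals, are re-derived from the batch weights for 803.1 g of glass at full float precision, precisely as stated by the question or the answer.
Material-by-material LOI:
  Li2CO3: 123.8 × 0.5977 = 74.00 g
  Zinc oxide: 173.1 × 0.002000 = 0.3462 g
  Lithium feldspar: 46.30 × 0.009900 = 0.4584 g
  Silica sand: 414.7 × 0.002000 = 0.8294 g
  Barium carbonate: 155.3 × 0.2218 = 34.45 g
Total LOI = 110.1 g
Glass = batch − LOI = 913.2 − 110.1 = 803.1 g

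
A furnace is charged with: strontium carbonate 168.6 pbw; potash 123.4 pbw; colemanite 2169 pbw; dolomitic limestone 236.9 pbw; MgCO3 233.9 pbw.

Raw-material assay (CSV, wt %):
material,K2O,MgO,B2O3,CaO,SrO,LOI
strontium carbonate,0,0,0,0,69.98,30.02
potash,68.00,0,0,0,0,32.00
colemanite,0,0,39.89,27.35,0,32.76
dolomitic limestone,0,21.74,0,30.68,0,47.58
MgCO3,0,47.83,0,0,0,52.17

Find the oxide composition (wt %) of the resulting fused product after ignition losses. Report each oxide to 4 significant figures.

Values along the way are displayed with 4-significant-digit rounding at each printed step; every computation carries exact precision from start to finish — a single rounding yields every reported value — the derived quantities are carried from the batch weights at 1896 pbw of glass at full precision (LOI, net glass mass, five oxide percentages, totals, yield), as set out in the problem or the answer.
Mass of each oxide from the mix:
  K2O: 123.4·0.6800 = 83.91 pbw
  MgO: 236.9·0.2174 + 233.9·0.4783 = 163.4 pbw
  B2O3: 2169·0.3989 = 865.2 pbw
  CaO: 2169·0.2735 + 236.9·0.3068 = 665.9 pbw
  SrO: 168.6·0.6998 = 118.0 pbw
LOI: 168.6·0.3002 + 123.4·0.3200 + 2169·0.3276 + 236.9·0.4758 + 233.9·0.5217 = 1035 pbw
The glass mass, total less LOI, = 2932 − 1035 = 1896 pbw (= Σ oxide masses)
oxide / glass × 100 gives the wt %

Glass mass = 1896 pbw (batch 2932 − LOI 1035).
Composition: K2O 4.425%, MgO 8.615%, B2O3 45.62%, CaO 35.11%, SrO 6.222%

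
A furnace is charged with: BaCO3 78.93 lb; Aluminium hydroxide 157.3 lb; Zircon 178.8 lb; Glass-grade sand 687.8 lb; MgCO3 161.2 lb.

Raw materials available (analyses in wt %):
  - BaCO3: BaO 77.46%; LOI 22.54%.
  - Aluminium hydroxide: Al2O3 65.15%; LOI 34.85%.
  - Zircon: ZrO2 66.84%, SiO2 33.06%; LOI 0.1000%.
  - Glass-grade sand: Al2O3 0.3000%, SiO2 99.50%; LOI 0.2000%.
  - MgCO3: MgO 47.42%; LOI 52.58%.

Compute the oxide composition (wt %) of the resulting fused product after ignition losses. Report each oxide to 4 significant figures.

Glass mass = 1105 lb (batch 1264 − LOI 158.9).
Composition: MgO 6.917%, BaO 5.532%, Al2O3 9.460%, ZrO2 10.81%, SiO2 67.28%

Rounding to 4 significant figures extends to each intermediate as printed. The whole derivation maintains full float precision end to end — every reported number carries a single rounding. Derived quantities, which include net glass mass, the yield, totals, ignition loss, the five compositions, are recomputed in exact precision, precisely as stated by either problem or answer, starting from the weights per 1105 lb of glass.
Delivered oxide masses:
  MgO: 161.2·0.4742 = 76.44 lb
  BaO: 78.93·0.7746 = 61.14 lb
  Al2O3: 157.3·0.6515 + 687.8·0.003000 = 104.5 lb
  ZrO2: 178.8·0.6684 = 119.5 lb
  SiO2: 178.8·0.3306 + 687.8·0.9950 = 743.5 lb
LOI: 78.93·0.2254 + 157.3·0.3485 + 178.8·0.001000 + 687.8·0.002000 + 161.2·0.5258 = 158.9 lb
Resulting glass, batch − LOI: 1264 − 158.9 = 1105 lb (the oxide masses sum to this)
wt %: oxide over glass, times 100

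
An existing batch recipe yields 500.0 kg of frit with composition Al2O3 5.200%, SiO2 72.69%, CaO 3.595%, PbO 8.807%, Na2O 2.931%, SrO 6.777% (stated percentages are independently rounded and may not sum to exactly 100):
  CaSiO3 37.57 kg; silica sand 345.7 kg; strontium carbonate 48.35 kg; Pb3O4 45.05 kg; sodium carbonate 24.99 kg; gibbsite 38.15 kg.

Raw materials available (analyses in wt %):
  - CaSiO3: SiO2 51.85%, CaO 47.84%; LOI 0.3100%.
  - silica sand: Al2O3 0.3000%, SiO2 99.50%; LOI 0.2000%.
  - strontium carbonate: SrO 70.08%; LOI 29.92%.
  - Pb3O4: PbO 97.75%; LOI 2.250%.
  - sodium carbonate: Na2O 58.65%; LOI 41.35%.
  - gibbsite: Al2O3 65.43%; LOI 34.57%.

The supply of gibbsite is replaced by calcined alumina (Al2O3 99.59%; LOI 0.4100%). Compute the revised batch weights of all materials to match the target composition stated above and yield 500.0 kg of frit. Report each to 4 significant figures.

Revised batch per 500.0 kg frit:
  CaSiO3: 37.57 kg
  silica sand: 345.7 kg
  strontium carbonate: 48.35 kg
  Pb3O4: 45.05 kg
  sodium carbonate: 24.99 kg
  calcined alumina: 25.07 kg
Total batch = 526.7 kg; LOI loss = 26.72 kg

All arithmetic holds full precision from start to finish; intermediates are printed with 4-significant-digit rounding within the worked lines; a single rounding produces every reported result. All derived quantities are carried in full float precision (the yield, totals, ignition loss, glass mass, six oxide percentages) starting from the weights at 500.0 kg of glass, as they appear in the question or the answer.
The oxide mass targets at 500.0 kg frit:
  Al2O3: 5.200% × 500.0 = 26.00 kg
  SiO2: 72.69% × 500.0 = 363.4 kg
  CaO: 3.595% × 500.0 = 17.98 kg
  PbO: 8.807% × 500.0 = 44.04 kg
  Na2O: 2.931% × 500.0 = 14.66 kg
  SrO: 6.777% × 500.0 = 33.88 kg
Checking each oxide sum on the weights just shown, under the basis named above (every target is met by its sum within answer rounding):
  Al2O3: 345.7·0.003000 + 25.07·0.9959 = 26.00 kg (target 26.00 kg)
  SiO2: 37.57·0.5185 + 345.7·0.9950 = 363.5 kg (target 363.4 kg)
  CaO: 37.57·0.4784 = 17.97 kg (target 17.98 kg)
  PbO: 45.05·0.9775 = 44.04 kg (target 44.04 kg)
  Na2O: 24.99·0.5865 = 14.66 kg (target 14.66 kg)
  SrO: 48.35·0.7008 = 33.88 kg (target 33.88 kg)
Auditing the glass mass value: Σ batch − LOI loss = 500.0 kg (the targets, summed, come to 500.0 kg; against the stated basis, 500.0 kg — a pure rounding effect).
Batch total: Σ batch = 526.7 kg; ignition loss, Σ(batch × LOI) = 26.72 kg; yield, glass over the total, = 94.93%.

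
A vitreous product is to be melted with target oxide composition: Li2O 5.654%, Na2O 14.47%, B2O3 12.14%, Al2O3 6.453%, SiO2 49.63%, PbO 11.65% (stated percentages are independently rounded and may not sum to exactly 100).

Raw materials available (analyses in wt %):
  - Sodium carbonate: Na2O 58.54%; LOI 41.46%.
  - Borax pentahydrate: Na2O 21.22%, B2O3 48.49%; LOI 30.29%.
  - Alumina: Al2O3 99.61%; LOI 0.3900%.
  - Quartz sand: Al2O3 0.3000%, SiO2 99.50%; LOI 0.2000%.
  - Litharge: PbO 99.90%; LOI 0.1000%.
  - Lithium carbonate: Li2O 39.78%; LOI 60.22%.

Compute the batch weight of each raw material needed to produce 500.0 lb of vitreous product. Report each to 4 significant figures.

Exact precision is carried from start to finish — values along the way are printed (rounded to four significant figures) on the page — a single rounding produces every reported figure. Derived quantities, including the totals, net glass mass, six oxide percentages, the yield, ignition loss, are rebuilt starting from the weights for 500.0 lb of glass at exact precision, exactly as printed in the problem or the answer.
Target masses of each oxide per 500.0 lb vitreous product:
  Li2O: 5.654% × 500.0 = 28.27 lb
  Na2O: 14.47% × 500.0 = 72.35 lb
  B2O3: 12.14% × 500.0 = 60.70 lb
  Al2O3: 6.453% × 500.0 = 32.26 lb
  SiO2: 49.63% × 500.0 = 248.2 lb
  PbO: 11.65% × 500.0 = 58.25 lb
Per-oxide balance check per the reported batch figures, on the stated basis (each sum matches its target mass exact up to rounding of places):
  Li2O: 71.07·0.3978 = 28.27 lb (target 28.27 lb)
  Na2O: 78.21·0.5854 + 125.2·0.2122 = 72.35 lb (target 72.35 lb)
  B2O3: 125.2·0.4849 = 60.71 lb (target 60.70 lb)
  Al2O3: 31.64·0.9961 + 249.4·0.003000 = 32.26 lb (target 32.26 lb)
  SiO2: 249.4·0.9950 = 248.2 lb (target 248.2 lb)
  PbO: 58.31·0.9990 = 58.25 lb (target 58.25 lb)
Glass-mass closure: whole batch net of LOI = 500.0 lb (targets for the oxides total 500.0 lb; against the stated basis, 500.0 lb — gaps are rounding artifacts).
Total batch = Σ batch = 613.8 lb; LOI removed, Σ of batch·LOI: 113.8 lb; glass ÷ batch gives a yield of 81.46%.

Batch per 500.0 lb vitreous product:
  Sodium carbonate: 78.21 lb
  Borax pentahydrate: 125.2 lb
  Alumina: 31.64 lb
  Quartz sand: 249.4 lb
  Litharge: 58.31 lb
  Lithium carbonate: 71.07 lb
Total batch = 613.8 lb; LOI loss = 113.8 lb; yield = 81.46%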